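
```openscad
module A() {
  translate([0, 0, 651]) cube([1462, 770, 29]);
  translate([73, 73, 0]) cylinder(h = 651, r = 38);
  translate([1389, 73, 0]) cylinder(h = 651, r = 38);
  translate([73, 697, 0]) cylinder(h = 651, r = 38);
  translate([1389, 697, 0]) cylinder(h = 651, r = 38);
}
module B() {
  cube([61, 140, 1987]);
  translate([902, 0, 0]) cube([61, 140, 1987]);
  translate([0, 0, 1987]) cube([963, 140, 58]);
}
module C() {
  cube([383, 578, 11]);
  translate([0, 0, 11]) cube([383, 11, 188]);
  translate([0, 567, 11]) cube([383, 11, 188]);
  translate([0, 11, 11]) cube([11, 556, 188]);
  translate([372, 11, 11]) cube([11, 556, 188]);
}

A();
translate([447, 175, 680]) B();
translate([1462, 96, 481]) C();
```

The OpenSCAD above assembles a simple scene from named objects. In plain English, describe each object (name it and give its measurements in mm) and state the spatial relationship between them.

A is a table with a 1462×770 mm rectangular top, 29 mm thick, top surface at z = 680 mm, supported by four round legs of 76 mm diameter, each leg's bounding box inset 35 mm from the nearest pair of top edges, running from the floor.

B is a rectangular door frame: two vertical jambs of 61×140 mm section, 1987 mm tall, with a clear opening 841 mm wide between their inner faces. A header 58 mm tall and 140 mm deep lies on top of the jambs and spans the full outside width.

C is an open storage box with external size 383×578×199 mm and wall thickness 11 mm (the base is also 11 mm thick). The base covers the whole footprint; the four walls stand on the base, with the y-facing walls full-width and the x-facing walls fitting between their inner faces.

The door frame is on top of the table. The open box is beside the table with their tops flush at z = 680.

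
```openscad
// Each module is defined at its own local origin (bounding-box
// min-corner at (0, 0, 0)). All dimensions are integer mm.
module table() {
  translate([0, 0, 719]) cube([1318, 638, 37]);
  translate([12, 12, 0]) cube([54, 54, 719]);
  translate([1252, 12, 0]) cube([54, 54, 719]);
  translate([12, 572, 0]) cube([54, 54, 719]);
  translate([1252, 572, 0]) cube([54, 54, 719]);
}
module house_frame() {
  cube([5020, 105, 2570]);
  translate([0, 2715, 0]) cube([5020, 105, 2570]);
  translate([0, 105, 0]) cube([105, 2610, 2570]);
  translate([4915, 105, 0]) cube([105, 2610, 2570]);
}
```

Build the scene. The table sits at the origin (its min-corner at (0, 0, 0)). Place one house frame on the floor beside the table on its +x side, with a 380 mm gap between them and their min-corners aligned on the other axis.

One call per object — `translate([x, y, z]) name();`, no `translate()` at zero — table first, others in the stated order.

table();
translate([1698, 0, 0]) house_frame();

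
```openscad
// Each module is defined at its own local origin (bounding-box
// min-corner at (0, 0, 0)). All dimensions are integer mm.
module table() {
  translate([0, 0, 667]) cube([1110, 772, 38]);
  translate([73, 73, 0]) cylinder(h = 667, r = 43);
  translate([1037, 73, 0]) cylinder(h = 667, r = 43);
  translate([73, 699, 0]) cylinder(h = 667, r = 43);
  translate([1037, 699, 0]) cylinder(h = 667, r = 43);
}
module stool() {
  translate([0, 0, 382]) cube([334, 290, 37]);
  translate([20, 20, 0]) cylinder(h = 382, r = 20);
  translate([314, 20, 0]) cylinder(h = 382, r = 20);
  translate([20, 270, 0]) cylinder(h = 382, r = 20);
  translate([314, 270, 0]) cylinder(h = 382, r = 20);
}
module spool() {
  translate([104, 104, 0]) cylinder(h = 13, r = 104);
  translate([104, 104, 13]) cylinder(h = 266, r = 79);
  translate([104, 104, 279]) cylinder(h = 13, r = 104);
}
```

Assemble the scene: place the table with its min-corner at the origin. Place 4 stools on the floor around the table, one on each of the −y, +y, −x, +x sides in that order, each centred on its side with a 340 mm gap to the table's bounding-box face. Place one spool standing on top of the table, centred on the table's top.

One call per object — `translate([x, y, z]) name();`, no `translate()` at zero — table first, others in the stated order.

table();
translate([388, -630, 0]) stool();
translate([388, 1112, 0]) stool();
translate([-674, 241, 0]) stool();
translate([1450, 241, 0]) stool();
translate([451, 282, 705]) spool();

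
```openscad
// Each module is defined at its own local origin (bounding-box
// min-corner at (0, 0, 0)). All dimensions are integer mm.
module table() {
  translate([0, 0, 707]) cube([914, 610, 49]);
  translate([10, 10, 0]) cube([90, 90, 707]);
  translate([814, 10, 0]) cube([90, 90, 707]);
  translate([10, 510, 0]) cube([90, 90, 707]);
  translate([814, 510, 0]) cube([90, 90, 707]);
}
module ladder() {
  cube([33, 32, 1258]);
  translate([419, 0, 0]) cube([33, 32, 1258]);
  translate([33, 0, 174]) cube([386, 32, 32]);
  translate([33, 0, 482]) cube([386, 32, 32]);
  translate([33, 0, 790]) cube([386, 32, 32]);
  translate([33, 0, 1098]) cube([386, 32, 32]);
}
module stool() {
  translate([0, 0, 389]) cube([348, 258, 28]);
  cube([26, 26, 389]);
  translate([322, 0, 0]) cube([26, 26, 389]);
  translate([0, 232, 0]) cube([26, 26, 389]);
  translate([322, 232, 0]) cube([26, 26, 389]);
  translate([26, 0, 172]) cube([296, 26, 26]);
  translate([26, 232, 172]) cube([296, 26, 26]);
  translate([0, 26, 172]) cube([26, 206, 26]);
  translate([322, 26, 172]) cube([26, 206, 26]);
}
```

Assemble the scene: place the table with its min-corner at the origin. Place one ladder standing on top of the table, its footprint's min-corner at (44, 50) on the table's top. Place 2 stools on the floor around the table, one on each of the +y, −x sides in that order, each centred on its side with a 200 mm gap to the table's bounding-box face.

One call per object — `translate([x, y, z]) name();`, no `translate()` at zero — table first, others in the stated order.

table();
translate([44, 50, 756]) ladder();
translate([283, 810, 0]) stool();
translate([-548, 176, 0]) stool();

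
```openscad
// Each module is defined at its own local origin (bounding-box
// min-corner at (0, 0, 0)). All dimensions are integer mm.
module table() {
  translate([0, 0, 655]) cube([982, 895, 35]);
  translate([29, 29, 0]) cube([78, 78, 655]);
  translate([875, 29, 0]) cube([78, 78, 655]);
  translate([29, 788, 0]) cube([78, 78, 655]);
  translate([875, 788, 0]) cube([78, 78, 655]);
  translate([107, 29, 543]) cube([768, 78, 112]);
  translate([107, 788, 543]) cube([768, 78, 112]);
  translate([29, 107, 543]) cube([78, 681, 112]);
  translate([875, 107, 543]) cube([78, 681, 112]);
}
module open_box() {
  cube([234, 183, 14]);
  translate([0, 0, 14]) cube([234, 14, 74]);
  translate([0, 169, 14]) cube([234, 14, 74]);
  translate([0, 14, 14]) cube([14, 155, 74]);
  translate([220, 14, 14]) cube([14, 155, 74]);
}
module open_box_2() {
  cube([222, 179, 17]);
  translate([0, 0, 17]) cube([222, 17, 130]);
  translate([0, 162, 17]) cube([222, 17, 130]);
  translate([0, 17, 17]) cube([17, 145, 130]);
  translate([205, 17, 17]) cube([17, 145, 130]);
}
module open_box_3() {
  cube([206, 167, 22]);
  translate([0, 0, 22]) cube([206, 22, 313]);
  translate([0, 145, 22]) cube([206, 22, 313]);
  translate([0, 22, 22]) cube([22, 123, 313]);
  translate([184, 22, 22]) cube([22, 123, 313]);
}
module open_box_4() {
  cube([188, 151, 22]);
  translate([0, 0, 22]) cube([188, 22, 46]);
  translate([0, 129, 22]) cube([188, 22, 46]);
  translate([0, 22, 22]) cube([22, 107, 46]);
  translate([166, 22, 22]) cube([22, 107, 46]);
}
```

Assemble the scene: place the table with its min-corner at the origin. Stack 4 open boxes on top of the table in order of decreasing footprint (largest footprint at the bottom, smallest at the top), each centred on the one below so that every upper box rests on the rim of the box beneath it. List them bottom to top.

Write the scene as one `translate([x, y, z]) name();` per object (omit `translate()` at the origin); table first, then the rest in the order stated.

table();
translate([374, 356, 690]) open_box();
translate([380, 358, 778]) open_box_2();
translate([388, 364, 925]) open_box_3();
translate([397, 372, 1260]) open_box_4();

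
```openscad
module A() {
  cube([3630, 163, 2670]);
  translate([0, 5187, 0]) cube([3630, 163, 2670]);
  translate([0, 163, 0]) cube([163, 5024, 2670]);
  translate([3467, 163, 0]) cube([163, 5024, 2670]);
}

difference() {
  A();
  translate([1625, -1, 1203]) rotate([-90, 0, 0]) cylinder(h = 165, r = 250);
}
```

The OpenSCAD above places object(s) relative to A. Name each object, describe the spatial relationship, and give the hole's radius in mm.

A is a house frame. The house frame has a circular hole through its front wall. The hole's radius is 250 mm.

The subtracted cylinder has r = 250 mm.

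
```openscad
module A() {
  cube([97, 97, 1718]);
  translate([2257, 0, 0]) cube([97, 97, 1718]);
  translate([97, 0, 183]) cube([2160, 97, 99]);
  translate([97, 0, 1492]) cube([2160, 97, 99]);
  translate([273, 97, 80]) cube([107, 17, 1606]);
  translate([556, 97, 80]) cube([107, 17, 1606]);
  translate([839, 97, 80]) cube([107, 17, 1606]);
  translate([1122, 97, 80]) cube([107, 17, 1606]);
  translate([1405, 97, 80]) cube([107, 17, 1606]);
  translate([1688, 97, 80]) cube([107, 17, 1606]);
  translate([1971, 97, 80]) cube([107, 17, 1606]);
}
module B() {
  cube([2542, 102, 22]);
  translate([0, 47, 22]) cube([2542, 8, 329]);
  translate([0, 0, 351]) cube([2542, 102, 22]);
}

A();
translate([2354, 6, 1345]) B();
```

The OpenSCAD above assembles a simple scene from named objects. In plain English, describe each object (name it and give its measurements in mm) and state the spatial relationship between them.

A is a fence section. Two 97×97 mm posts, 1718 mm tall, stand on the floor with a clear span of 2160 mm between their inner faces. Two horizontal rails of 97×99 mm section span the gap between the posts with their undersides at z = 183 mm and z = 1492 mm, flush with the posts' −y face. 7 pickets, each 107 mm wide, 17 mm thick and 1606 mm tall, are fixed to the +y face of the rails with their bottoms at z = 80 mm, evenly spaced across the span with equal gaps (rounded down to the nearest mm) at the −x end and between each pair — any rounding remainder accumulates at the +x end.

B is an I-beam lying along x, 2542 mm long. Overall section height 373 mm. Two flanges 102 mm wide (y) and 22 mm thick, one on the floor and one at the top; a web 8 mm thick runs between them, centred on the flange width.

The I-beam is beside the fence section with their tops flush at z = 1718.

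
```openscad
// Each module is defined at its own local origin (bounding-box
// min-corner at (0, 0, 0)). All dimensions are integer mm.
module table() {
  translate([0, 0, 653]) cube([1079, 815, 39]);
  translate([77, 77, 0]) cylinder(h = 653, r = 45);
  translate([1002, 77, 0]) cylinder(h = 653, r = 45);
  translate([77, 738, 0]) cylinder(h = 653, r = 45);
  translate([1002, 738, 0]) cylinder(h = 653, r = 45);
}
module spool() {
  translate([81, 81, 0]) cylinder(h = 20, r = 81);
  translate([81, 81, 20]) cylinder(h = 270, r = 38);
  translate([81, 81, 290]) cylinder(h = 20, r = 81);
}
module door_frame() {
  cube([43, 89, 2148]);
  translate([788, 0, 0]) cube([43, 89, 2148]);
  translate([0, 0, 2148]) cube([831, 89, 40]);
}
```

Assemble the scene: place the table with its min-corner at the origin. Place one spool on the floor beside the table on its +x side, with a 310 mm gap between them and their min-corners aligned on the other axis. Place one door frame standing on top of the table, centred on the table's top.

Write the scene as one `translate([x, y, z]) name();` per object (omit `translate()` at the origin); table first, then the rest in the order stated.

table();
translate([1389, 0, 0]) spool();
translate([124, 363, 692]) door_frame();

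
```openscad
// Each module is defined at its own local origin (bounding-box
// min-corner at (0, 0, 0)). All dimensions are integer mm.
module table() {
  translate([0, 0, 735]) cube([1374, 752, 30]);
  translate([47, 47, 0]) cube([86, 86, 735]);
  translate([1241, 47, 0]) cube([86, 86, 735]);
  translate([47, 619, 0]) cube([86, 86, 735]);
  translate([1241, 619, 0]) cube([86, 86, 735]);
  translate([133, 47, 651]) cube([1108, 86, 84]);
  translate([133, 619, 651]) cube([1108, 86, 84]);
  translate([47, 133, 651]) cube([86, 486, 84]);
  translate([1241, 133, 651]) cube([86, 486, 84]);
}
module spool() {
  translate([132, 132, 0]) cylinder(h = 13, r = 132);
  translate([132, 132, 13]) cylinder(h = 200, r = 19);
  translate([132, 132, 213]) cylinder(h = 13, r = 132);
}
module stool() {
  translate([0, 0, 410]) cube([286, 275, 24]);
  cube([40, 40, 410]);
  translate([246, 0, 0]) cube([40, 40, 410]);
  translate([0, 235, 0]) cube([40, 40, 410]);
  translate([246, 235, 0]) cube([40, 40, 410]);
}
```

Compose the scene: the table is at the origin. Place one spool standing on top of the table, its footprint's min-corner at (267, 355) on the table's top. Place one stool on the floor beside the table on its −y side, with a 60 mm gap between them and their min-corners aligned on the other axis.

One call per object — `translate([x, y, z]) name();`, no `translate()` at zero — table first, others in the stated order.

table();
translate([267, 355, 765]) spool();
translate([0, -335, 0]) stool();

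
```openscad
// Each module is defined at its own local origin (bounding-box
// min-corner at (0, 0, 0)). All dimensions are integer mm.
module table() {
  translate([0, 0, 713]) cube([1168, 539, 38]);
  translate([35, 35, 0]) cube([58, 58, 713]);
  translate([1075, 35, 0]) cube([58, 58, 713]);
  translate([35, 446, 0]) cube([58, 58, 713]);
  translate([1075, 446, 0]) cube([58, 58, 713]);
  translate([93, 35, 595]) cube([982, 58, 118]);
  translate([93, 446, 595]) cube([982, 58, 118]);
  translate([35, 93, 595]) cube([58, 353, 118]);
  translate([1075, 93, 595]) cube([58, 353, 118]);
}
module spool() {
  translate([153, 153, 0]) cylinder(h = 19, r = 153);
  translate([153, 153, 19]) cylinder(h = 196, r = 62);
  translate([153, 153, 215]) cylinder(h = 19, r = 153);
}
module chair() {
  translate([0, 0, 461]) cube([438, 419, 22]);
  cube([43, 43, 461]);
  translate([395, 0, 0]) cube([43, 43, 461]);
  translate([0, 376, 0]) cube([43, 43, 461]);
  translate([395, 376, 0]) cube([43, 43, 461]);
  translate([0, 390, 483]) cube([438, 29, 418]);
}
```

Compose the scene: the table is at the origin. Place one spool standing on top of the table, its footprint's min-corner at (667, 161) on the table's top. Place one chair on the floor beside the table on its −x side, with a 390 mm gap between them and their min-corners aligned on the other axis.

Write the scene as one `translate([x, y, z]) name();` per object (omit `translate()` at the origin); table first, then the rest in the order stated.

table();
translate([667, 161, 751]) spool();
translate([-828, 0, 0]) chair();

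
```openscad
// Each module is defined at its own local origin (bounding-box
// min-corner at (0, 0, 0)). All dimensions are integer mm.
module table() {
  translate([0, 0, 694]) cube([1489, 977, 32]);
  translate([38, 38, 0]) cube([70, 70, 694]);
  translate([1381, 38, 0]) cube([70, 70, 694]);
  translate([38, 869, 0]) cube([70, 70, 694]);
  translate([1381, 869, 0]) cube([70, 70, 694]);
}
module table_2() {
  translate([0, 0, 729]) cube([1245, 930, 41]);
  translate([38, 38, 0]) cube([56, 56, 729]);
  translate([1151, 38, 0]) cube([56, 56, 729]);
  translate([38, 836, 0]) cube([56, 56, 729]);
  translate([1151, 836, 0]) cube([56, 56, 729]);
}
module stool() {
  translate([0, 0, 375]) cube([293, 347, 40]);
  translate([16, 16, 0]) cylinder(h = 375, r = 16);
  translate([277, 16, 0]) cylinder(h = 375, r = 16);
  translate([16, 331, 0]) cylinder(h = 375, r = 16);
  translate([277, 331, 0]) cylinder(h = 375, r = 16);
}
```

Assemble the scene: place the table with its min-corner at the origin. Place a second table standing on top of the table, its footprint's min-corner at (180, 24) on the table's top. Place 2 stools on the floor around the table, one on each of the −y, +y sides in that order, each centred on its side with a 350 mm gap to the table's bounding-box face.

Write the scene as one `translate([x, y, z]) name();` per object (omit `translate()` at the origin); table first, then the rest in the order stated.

table();
translate([180, 24, 726]) table_2();
translate([598, -697, 0]) stool();
translate([598, 1327, 0]) stool();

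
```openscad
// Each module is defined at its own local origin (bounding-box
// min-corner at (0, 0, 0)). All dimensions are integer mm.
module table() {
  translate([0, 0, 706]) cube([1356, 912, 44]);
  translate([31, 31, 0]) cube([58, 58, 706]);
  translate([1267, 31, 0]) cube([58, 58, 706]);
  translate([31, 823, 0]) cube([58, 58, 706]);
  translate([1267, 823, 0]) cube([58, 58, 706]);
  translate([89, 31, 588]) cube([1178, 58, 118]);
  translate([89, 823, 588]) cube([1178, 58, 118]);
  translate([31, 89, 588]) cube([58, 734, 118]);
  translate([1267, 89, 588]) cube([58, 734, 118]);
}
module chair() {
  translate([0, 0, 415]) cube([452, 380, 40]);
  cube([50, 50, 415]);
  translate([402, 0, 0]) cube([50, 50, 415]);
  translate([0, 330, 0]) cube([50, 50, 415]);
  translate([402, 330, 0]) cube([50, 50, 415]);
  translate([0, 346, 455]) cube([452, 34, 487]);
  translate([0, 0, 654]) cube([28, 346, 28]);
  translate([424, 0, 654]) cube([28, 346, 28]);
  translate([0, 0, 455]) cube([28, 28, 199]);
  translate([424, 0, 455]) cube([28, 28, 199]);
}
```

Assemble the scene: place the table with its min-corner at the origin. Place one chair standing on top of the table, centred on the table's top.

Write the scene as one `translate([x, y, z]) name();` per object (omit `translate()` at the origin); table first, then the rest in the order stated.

table();
translate([452, 266, 750]) chair();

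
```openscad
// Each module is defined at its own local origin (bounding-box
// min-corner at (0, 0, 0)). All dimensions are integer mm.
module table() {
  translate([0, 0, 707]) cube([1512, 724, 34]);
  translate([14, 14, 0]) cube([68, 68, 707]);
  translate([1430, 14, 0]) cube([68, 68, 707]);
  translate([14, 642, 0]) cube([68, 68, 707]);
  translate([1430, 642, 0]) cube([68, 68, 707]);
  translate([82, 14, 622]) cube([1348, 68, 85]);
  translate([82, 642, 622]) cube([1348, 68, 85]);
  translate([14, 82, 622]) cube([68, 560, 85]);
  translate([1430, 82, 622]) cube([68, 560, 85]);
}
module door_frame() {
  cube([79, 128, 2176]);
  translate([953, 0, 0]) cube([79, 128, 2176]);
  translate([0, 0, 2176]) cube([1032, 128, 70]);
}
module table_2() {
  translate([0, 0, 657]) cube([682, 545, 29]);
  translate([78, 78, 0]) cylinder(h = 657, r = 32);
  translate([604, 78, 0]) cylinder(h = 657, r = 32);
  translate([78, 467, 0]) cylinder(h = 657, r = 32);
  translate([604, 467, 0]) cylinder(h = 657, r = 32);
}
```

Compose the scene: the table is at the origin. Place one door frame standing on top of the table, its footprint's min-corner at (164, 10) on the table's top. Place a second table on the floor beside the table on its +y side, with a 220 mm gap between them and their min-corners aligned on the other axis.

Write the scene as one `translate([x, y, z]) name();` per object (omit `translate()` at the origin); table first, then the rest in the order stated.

table();
translate([164, 10, 741]) door_frame();
translate([0, 944, 0]) table_2();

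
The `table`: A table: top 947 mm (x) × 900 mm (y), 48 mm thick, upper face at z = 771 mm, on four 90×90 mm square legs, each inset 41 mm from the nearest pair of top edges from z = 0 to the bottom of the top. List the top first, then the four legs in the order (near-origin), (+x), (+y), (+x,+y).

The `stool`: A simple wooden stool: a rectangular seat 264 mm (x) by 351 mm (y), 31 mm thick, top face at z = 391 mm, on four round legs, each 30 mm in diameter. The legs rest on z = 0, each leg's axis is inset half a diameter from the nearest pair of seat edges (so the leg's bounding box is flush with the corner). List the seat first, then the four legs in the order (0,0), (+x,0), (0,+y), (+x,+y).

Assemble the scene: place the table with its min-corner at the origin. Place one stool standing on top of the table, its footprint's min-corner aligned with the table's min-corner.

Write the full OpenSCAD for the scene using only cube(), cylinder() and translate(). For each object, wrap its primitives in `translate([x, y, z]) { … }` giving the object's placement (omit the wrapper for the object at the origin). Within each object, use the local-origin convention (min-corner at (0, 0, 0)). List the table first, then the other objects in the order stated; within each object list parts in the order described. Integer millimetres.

translate([0, 0, 723]) cube([947, 900, 48]);
translate([41, 41, 0]) cube([90, 90, 723]);
translate([816, 41, 0]) cube([90, 90, 723]);
translate([41, 769, 0]) cube([90, 90, 723]);
translate([816, 769, 0]) cube([90, 90, 723]);
translate([0, 0, 771]) {
  translate([0, 0, 360]) cube([264, 351, 31]);
  translate([15, 15, 0]) cylinder(h = 360, r = 15);
  translate([249, 15, 0]) cylinder(h = 360, r = 15);
  translate([15, 336, 0]) cylinder(h = 360, r = 15);
  translate([249, 336, 0]) cylinder(h = 360, r = 15);
}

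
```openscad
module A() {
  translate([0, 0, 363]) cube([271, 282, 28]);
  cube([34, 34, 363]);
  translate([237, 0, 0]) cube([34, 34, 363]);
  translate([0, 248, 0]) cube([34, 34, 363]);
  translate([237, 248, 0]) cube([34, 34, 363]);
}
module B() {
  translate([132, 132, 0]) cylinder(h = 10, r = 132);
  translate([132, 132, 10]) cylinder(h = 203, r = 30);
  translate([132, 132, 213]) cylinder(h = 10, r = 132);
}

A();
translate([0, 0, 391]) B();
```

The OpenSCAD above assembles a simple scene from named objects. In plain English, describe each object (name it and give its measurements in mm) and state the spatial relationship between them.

A is a simple wooden stool: a rectangular seat 271 mm (x) by 282 mm (y), 28 mm thick, top face at z = 391 mm, on four square legs, each 34×34 mm in cross-section. The legs rest on z = 0, each flush with a corner of the seat.

B is a spool: two coaxial disc flanges of radius 132 mm and thickness 10 mm, joined by a core cylinder of radius 30 mm and height 203 mm. The lower flange rests on z = 0 and the three cylinders share a vertical axis.

The spool is on top of the stool.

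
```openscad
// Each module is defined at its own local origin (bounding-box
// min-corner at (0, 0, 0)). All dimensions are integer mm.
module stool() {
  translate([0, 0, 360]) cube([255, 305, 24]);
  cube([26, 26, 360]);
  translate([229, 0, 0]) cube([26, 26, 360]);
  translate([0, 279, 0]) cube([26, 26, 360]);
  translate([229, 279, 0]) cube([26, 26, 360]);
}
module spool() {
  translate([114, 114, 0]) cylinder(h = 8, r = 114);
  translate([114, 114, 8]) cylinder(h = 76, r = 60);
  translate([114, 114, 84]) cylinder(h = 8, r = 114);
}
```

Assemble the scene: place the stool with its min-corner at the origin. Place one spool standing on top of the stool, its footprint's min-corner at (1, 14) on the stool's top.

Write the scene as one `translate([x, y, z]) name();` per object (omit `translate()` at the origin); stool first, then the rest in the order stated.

stool();
translate([1, 14, 384]) spool();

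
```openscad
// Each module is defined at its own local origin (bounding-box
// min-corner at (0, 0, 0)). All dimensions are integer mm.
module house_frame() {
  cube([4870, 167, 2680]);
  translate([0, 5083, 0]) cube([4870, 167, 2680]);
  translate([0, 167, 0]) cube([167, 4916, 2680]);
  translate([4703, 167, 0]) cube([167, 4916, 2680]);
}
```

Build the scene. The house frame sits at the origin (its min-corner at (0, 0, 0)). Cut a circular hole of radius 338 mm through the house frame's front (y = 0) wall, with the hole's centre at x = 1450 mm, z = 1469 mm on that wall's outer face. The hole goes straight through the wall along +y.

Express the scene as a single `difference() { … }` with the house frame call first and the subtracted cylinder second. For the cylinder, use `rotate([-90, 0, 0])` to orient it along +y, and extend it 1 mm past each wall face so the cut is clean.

difference() {
  house_frame();
  translate([1450, -1, 1469]) rotate([-90, 0, 0]) cylinder(h = 169, r = 338);
}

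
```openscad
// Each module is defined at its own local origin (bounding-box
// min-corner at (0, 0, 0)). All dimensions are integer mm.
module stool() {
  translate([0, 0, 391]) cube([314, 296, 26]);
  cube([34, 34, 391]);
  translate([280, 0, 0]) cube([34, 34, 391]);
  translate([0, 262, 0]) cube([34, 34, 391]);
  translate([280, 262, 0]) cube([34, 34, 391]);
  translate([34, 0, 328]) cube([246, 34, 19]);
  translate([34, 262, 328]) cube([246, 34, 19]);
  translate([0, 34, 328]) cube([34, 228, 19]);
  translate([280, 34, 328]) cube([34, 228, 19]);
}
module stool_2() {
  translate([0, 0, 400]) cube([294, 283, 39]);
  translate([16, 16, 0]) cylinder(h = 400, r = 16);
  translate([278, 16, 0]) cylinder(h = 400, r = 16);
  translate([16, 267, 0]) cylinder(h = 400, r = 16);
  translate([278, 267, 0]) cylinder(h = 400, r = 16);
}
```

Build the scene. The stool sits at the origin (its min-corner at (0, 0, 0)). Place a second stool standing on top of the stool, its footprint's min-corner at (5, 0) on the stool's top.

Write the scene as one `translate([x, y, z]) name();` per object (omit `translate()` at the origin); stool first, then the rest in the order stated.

stool();
translate([5, 0, 417]) stool_2();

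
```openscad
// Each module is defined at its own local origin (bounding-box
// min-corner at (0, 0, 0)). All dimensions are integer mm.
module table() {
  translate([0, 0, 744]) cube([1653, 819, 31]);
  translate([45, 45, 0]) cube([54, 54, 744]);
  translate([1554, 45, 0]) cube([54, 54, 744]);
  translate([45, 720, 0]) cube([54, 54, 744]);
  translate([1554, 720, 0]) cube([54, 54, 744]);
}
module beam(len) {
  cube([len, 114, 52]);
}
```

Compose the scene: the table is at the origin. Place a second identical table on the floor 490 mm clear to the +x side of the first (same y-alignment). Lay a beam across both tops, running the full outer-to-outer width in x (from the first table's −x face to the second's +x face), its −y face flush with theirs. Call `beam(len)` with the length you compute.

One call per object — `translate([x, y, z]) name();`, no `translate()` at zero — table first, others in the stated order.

table();
translate([2143, 0, 0]) table();
translate([0, 0, 775]) beam(3796);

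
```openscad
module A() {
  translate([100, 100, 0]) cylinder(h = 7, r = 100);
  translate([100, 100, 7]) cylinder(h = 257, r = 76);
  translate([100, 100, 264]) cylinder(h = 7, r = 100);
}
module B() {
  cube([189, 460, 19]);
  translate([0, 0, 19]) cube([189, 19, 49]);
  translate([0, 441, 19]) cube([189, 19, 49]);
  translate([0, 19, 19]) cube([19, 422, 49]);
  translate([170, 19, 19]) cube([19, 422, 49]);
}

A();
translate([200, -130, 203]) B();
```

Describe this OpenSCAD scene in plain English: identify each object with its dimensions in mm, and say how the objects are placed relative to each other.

A is a spool: two coaxial disc flanges of radius 100 mm and thickness 7 mm, joined by a core cylinder of radius 76 mm and height 257 mm. The lower flange rests on z = 0 and the three cylinders share a vertical axis.

B is an open storage box with external size 189×460×68 mm and wall thickness 19 mm (the base is also 19 mm thick). The base covers the whole footprint; the four walls stand on the base, with the y-facing walls full-width and the x-facing walls fitting between their inner faces.

The open box is beside the spool with their tops flush at z = 271.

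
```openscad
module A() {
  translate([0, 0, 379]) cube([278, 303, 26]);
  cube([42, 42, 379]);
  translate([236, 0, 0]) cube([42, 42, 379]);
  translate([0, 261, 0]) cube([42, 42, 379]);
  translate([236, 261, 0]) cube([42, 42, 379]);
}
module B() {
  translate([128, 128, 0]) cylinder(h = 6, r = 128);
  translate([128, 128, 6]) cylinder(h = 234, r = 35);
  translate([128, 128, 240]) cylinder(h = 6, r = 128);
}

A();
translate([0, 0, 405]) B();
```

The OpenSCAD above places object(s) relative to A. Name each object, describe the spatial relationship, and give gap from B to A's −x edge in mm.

The spool's min-x is at 0; the stool's min-x is 0; gap = 0 mm.

A is a stool. B is a spool. The spool is on top of the stool. The gap from the spool to the stool's −x edge is 0 mm.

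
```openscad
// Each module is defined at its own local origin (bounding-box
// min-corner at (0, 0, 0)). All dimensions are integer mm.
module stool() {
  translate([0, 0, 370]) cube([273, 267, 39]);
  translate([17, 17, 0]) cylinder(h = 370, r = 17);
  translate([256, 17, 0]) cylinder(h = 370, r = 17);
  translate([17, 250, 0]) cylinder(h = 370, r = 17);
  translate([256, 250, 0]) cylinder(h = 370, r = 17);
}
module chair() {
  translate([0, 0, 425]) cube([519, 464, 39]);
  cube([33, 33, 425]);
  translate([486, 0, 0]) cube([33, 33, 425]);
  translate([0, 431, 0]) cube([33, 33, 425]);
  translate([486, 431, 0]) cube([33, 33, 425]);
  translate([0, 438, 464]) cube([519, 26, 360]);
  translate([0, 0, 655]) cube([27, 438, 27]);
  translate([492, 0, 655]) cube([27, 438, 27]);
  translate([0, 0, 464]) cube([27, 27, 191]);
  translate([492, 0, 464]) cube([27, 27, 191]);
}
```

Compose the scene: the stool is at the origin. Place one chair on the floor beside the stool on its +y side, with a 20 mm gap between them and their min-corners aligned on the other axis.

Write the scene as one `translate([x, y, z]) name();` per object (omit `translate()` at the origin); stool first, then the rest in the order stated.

stool();
translate([0, 287, 0]) chair();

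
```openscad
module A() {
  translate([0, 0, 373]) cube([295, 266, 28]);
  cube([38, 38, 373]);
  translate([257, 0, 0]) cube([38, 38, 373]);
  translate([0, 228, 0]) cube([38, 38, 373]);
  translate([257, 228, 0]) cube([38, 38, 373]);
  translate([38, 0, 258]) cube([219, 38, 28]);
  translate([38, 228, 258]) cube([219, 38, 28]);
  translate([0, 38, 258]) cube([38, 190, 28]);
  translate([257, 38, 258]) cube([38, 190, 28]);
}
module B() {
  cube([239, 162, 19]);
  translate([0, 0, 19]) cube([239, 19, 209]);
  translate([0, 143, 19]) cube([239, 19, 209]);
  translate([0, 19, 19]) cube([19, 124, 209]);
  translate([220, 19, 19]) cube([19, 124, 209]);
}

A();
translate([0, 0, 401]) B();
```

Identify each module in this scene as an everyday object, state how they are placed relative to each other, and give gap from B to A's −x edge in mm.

The open box's min-x is at 0; the stool's min-x is 0; gap = 0 mm.

A is a stool. B is an open box. The open box is on top of the stool. The gap from the open box to the stool's −x edge is 0 mm.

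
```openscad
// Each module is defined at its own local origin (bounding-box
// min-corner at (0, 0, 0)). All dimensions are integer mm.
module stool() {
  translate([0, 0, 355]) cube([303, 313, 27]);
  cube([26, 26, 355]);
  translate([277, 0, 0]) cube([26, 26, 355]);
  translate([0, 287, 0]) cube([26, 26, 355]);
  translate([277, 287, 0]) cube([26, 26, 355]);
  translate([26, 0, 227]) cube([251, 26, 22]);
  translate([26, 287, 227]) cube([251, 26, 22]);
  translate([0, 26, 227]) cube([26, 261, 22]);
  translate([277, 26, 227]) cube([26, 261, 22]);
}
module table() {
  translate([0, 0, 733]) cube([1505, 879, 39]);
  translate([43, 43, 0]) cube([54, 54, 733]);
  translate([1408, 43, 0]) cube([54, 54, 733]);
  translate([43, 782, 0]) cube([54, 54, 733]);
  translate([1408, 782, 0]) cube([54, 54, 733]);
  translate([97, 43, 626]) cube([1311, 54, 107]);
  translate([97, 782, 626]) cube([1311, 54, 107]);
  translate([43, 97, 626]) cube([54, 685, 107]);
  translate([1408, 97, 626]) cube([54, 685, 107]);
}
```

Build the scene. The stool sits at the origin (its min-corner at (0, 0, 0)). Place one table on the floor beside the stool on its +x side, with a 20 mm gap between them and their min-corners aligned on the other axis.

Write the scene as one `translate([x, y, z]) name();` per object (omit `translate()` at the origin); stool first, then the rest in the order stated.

stool();
translate([323, 0, 0]) table();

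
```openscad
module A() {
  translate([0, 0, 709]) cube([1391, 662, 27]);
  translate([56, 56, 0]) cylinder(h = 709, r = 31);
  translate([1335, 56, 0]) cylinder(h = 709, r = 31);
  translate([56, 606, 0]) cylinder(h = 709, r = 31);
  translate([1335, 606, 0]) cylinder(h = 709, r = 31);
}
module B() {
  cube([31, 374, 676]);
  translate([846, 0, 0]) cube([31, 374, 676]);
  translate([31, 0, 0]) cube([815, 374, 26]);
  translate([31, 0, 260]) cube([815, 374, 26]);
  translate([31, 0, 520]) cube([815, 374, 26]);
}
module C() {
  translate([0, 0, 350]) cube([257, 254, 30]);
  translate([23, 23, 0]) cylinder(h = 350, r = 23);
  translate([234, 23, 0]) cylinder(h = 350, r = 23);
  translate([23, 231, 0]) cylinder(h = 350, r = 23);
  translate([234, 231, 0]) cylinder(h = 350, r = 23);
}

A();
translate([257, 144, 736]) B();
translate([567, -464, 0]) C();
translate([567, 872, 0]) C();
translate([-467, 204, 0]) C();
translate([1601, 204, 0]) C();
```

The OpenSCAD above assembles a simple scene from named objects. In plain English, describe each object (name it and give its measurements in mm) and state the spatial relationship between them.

A is a table: top 1391 mm (x) × 662 mm (y), 27 mm thick, upper face at z = 736 mm, on four round legs of 62 mm diameter, each leg's bounding box inset 25 mm from the nearest pair of top edges, running from z = 0 to the bottom of the top.

B is an open bookshelf. Two side panels, each 31 mm thick, 374 mm deep and 676 mm tall, stand 877 mm apart (outside-to-outside). Between them sit 3 shelves, each 26 mm thick and 374 mm deep, spanning the full gap between the sides. The bottom shelf rests on the floor (its underside at z = 0) and the clear gap between one shelf's top and the next shelf's underside is 234 mm.

C is a simple wooden stool: a rectangular seat 257 mm (x) by 254 mm (y), 30 mm thick, top face at z = 380 mm, on four round legs, each 46 mm in diameter. The legs rest on z = 0, each leg's axis is inset half a diameter from the nearest pair of seat edges (so the leg's bounding box is flush with the corner).

The bookshelf is on top of the table, centred. Four stools sit around the table at the −y, +y, −x, +x sides.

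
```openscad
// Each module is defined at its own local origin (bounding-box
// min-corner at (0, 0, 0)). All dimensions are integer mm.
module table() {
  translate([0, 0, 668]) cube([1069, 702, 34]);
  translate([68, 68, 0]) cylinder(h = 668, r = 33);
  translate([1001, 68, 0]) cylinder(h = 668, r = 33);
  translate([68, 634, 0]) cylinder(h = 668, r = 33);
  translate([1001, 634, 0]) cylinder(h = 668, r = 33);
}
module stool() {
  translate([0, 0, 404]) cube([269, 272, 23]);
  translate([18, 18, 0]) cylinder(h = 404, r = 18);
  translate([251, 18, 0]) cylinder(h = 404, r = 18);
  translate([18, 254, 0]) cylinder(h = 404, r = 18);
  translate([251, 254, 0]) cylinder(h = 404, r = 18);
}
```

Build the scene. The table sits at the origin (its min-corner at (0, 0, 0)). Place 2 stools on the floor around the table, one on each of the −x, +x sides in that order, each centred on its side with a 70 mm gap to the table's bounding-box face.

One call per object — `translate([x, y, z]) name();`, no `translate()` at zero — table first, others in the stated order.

table();
translate([-339, 215, 0]) stool();
translate([1139, 215, 0]) stool();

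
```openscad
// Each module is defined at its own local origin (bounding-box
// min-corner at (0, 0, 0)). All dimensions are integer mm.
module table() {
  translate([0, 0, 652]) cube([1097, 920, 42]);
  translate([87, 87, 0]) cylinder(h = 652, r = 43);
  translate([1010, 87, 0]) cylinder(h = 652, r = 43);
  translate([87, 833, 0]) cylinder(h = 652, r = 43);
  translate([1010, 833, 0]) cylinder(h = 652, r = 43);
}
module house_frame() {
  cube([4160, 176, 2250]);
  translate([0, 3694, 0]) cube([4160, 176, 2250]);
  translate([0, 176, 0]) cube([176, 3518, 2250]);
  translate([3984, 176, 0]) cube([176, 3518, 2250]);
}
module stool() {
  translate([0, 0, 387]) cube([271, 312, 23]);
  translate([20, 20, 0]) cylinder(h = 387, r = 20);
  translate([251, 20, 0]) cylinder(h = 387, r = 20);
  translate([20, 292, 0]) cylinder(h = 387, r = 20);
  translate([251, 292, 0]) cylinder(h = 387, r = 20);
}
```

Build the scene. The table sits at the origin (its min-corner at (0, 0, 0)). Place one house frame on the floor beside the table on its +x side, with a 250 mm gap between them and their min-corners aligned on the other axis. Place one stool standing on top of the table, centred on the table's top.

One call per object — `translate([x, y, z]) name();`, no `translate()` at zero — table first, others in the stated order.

table();
translate([1347, 0, 0]) house_frame();
translate([413, 304, 694]) stool();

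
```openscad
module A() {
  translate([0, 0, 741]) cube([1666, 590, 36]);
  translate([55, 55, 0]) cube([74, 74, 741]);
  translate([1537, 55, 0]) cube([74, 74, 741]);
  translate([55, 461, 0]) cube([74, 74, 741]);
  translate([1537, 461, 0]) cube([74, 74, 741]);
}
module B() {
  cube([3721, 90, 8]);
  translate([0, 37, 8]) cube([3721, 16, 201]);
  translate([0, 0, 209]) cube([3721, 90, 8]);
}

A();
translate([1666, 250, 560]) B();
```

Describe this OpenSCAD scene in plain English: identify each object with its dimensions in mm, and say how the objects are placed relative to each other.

A is a rectangular dining table. The top is 1666×590×36 mm with its upper surface at z = 777 mm. It stands on four 74×74 mm square legs, each inset 55 mm from the nearest pair of top edges, running from the floor to the underside of the top.

B is an I-beam lying along x, 3721 mm long. Overall section height 217 mm. Two flanges 90 mm wide (y) and 8 mm thick, one on the floor and one at the top; a web 16 mm thick runs between them, centred on the flange width.

The I-beam is beside the table with their tops flush at z = 777.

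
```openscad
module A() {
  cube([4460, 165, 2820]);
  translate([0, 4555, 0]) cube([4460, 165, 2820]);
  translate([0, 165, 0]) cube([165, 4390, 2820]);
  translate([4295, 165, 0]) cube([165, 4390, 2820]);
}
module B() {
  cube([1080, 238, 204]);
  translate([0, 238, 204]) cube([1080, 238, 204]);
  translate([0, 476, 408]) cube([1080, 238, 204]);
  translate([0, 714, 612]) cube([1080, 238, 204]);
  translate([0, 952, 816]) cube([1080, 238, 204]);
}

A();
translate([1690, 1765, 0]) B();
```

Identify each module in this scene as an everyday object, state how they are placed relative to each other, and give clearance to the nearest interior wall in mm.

A is a house frame. B is a staircase. The staircase sits inside the house frame, centred. The clearance to the nearest interior wall is 1525 mm.

Clearances: x = 1525, y = 1600; minimum 1525 mm.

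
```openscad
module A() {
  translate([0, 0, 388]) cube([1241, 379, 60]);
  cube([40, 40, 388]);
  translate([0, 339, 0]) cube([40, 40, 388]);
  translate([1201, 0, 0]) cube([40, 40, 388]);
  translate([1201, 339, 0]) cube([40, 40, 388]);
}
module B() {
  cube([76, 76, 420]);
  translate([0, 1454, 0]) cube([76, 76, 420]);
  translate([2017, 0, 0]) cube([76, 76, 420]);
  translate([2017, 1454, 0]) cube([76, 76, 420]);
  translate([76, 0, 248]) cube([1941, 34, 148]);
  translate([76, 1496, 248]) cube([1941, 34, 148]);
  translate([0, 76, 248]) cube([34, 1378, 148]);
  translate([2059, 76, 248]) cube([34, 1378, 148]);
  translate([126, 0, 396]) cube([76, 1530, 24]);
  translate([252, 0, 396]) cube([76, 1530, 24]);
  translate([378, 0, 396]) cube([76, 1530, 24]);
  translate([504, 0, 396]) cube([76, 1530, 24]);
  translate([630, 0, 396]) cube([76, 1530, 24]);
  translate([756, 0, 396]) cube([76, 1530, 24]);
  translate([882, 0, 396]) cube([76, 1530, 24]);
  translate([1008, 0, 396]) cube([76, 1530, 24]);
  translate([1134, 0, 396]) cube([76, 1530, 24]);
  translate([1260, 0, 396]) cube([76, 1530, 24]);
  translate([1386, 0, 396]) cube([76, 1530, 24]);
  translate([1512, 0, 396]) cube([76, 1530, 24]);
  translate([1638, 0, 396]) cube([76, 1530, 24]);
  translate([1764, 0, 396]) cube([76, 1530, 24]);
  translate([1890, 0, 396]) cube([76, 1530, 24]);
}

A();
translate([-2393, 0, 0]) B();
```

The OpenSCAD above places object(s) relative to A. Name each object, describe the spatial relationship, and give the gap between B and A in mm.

The bed frame's nearest face is 300 mm from the bench's −x face.

A is a bench. B is a bed frame. The bed frame is on the floor beside the bench on its −x side. The gap between the bed frame and the bench is 300 mm.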